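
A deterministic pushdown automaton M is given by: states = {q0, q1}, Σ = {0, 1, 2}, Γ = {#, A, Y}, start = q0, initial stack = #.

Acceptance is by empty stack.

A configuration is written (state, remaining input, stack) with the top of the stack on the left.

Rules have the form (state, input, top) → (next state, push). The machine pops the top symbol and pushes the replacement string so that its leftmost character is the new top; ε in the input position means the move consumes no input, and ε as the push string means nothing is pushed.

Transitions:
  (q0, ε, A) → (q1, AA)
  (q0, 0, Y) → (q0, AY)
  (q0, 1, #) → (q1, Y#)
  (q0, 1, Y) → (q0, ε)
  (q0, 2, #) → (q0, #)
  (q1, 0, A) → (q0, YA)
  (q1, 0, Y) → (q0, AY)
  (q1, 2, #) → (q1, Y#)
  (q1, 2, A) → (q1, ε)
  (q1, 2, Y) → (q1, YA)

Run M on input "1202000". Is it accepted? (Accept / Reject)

(q0, 1202000, #)
  read 1, top #: go to q1, push Y# → (q1, 202000, Y#)
  read 2, top Y: go to q1, push YA → (q1, 02000, YA#)
  read 0, top Y: go to q0, push AY → (q0, 2000, AYA#)
  ε-move, top A: go to q1, push AA → (q1, 2000, AAYA#)
  read 2, top A: go to q1, push ε → (q1, 000, AYA#)
  read 0, top A: go to q0, push YA → (q0, 00, YAYA#)
  read 0, top Y: go to q0, push AY → (q0, 0, AYAYA#)
  ε-move, top A: go to q1, push AA → (q1, 0, AAYAYA#)
  read 0, top A: go to q0, push YA → (q0, ε, YAAYAYA#)
All input consumed; stack is YAAYAYA#, not empty, and no further ε-move applies.

Reject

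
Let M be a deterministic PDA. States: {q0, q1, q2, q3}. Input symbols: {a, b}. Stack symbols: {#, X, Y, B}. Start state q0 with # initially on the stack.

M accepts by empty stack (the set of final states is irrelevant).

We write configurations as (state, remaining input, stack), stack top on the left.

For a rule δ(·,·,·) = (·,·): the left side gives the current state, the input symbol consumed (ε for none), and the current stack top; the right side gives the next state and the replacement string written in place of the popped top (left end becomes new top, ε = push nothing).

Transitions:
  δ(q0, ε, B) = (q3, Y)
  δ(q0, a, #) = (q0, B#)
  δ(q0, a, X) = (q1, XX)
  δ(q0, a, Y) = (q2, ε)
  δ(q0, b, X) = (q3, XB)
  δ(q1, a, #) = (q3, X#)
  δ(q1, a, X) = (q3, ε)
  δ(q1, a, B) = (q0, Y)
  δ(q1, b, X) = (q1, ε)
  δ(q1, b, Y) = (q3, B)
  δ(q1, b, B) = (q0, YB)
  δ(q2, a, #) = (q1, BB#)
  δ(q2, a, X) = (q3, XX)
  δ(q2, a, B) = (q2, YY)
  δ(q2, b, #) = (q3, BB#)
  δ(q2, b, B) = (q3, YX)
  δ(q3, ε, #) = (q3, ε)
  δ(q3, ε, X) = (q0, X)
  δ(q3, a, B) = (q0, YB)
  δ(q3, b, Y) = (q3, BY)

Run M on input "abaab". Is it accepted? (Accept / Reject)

(q0, abaab, #)
  read a, top #: go to q0, push B# → (q0, baab, B#)
  ε-move, top B: go to q3, push Y → (q3, baab, Y#)
  read b, top Y: go to q3, push BY → (q3, aab, BY#)
  read a, top B: go to q0, push YB → (q0, ab, YBY#)
  read a, top Y: go to q2, push ε → (q2, b, BY#)
  read b, top B: go to q3, push YX → (q3, ε, YXY#)
All input consumed; stack is YXY#, not empty, and no further ε-move applies.

Reject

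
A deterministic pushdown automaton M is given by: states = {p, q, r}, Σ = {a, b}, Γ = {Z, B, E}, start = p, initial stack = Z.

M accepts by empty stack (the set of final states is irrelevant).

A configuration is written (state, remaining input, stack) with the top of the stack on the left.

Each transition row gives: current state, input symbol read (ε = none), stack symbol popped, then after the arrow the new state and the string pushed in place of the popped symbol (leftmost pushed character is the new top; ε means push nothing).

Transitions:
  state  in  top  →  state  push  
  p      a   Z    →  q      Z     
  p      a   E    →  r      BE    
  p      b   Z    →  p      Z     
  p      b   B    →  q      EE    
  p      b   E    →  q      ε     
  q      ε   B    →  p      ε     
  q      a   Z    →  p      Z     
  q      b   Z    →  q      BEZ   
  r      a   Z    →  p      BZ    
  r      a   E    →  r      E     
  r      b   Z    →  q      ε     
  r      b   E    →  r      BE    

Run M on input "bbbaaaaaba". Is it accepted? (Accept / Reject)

(p, bbbaaaaaba, Z)
  read b, top Z: go to p, push Z → (p, bbaaaaaba, Z)
  read b, top Z: go to p, push Z → (p, baaaaaba, Z)
  read b, top Z: go to p, push Z → (p, aaaaaba, Z)
  read a, top Z: go to q, push Z → (q, aaaaba, Z)
  read a, top Z: go to p, push Z → (p, aaaba, Z)
  read a, top Z: go to q, push Z → (q, aaba, Z)
  read a, top Z: go to p, push Z → (p, aba, Z)
  read a, top Z: go to q, push Z → (q, ba, Z)
  read b, top Z: go to q, push BEZ → (q, a, BEZ)
  ε-move, top B: go to p, push ε → (p, a, EZ)
  read a, top E: go to r, push BE → (r, ε, BEZ)
All input consumed; stack is BEZ, not empty, and no further ε-move applies.

Reject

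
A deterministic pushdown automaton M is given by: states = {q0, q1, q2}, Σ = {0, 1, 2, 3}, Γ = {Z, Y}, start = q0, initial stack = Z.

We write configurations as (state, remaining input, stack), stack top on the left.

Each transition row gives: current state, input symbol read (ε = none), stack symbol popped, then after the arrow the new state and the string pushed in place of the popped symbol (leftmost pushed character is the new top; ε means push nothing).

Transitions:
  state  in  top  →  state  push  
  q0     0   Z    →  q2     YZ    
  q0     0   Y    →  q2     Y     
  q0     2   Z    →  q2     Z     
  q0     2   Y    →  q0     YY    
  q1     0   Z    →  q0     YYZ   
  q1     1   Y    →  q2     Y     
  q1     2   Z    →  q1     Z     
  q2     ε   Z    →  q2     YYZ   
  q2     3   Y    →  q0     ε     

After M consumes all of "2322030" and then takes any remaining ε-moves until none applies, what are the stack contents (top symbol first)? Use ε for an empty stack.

YYZ

(q0, 2322030, Z)
  read 2, top Z: go to q2, push Z → (q2, 322030, Z)
  ε-move, top Z: go to q2, push YYZ → (q2, 322030, YYZ)
  read 3, top Y: go to q0, push ε → (q0, 22030, YZ)
  read 2, top Y: go to q0, push YY → (q0, 2030, YYZ)
  read 2, top Y: go to q0, push YY → (q0, 030, YYYZ)
  read 0, top Y: go to q2, push Y → (q2, 30, YYYZ)
  read 3, top Y: go to q0, push ε → (q0, 0, YYZ)
  read 0, top Y: go to q2, push Y → (q2, ε, YYZ)
All input consumed in state q2 with stack YYZ.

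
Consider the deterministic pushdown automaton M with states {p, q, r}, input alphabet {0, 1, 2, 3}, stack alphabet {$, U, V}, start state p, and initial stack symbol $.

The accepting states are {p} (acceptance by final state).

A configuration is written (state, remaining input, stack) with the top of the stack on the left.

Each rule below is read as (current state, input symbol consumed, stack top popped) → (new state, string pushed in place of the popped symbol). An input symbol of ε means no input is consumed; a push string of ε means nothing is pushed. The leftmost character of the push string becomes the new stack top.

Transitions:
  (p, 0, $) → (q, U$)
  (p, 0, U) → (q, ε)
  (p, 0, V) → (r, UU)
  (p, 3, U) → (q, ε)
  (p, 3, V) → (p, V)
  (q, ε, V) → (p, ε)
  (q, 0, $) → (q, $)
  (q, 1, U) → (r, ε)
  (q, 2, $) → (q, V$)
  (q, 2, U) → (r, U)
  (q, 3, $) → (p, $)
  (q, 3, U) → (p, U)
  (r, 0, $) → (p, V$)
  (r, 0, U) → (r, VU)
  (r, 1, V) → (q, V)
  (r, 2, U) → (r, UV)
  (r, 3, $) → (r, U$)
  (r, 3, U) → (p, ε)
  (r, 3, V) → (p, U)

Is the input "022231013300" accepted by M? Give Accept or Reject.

Reject

(p, 022231013300, $) ⊢ (q, 22231013300, U$) ⊢ (r, 2231013300, U$) ⊢ (r, 231013300, UV$) ⊢ (r, 31013300, UVV$) ⊢ (p, 1013300, VV$)
No transition applies at (p, 1013300, VV$); input not fully consumed.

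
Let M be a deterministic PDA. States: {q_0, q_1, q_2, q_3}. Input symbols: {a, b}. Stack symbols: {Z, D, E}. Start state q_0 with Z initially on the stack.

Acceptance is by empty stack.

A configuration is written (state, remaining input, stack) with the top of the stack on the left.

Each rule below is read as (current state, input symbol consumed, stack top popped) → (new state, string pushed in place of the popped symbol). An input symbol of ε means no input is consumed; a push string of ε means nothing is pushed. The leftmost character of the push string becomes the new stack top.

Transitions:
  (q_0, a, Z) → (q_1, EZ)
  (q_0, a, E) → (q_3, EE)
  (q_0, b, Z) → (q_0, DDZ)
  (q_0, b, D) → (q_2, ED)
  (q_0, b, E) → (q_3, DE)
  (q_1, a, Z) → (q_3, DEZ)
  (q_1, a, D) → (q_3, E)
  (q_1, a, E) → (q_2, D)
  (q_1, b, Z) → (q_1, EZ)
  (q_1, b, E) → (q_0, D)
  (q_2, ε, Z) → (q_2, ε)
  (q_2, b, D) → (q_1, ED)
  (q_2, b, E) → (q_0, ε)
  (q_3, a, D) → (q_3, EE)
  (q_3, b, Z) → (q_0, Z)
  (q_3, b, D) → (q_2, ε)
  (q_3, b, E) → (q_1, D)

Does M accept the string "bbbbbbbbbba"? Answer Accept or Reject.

Reject

(q_0, bbbbbbbbbba, Z) ⊢ (q_0, bbbbbbbbba, DDZ) ⊢ (q_2, bbbbbbbba, EDDZ) ⊢ (q_0, bbbbbbba, DDZ) ⊢ (q_2, bbbbbba, EDDZ) ⊢ (q_0, bbbbba, DDZ) ⊢ (q_2, bbbba, EDDZ) ⊢ (q_0, bbba, DDZ) ⊢ (q_2, bba, EDDZ) ⊢ (q_0, ba, DDZ) ⊢ (q_2, a, EDDZ)
No transition applies at (q_2, a, EDDZ); input not fully consumed.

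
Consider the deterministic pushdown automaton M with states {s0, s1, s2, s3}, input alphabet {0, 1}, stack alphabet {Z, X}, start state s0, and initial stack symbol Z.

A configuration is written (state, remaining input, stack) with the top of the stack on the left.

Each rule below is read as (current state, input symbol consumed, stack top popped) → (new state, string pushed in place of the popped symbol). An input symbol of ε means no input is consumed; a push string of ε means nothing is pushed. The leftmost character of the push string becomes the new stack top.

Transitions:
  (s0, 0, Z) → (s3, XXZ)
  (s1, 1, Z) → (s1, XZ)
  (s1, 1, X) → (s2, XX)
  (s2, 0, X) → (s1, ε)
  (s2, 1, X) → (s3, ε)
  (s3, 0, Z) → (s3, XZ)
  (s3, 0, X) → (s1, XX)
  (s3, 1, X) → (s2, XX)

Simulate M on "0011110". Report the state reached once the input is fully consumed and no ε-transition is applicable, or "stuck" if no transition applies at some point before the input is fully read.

s1

(s0, 0011110, Z)
  read 0, top Z: go to s3, push XXZ → (s3, 011110, XXZ)
  read 0, top X: go to s1, push XX → (s1, 11110, XXXZ)
  read 1, top X: go to s2, push XX → (s2, 1110, XXXXZ)
  read 1, top X: go to s3, push ε → (s3, 110, XXXZ)
  read 1, top X: go to s2, push XX → (s2, 10, XXXXZ)
  read 1, top X: go to s3, push ε → (s3, 0, XXXZ)
  read 0, top X: go to s1, push XX → (s1, ε, XXXXZ)
All input consumed; M is in state s1.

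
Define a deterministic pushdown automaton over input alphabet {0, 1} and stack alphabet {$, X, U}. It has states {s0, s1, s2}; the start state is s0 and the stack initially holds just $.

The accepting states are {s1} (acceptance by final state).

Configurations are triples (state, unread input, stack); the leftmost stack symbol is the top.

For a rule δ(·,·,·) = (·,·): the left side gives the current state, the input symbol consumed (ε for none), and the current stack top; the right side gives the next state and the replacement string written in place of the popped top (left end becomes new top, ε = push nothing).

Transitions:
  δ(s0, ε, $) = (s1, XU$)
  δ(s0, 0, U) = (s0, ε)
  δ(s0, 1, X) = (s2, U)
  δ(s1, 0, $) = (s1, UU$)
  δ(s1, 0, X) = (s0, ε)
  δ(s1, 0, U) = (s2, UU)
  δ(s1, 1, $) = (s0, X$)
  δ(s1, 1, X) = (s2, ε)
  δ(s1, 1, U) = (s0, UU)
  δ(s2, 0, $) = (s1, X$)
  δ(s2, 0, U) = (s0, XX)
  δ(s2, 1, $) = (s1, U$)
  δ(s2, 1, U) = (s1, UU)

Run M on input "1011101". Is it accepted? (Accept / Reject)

Reject

(s0, 1011101, $)
  ε-move, top $: go to s1, push XU$ → (s1, 1011101, XU$)
  read 1, top X: go to s2, push ε → (s2, 011101, U$)
  read 0, top U: go to s0, push XX → (s0, 11101, XX$)
  read 1, top X: go to s2, push U → (s2, 1101, UX$)
  read 1, top U: go to s1, push UU → (s1, 101, UUX$)
  read 1, top U: go to s0, push UU → (s0, 01, UUUX$)
  read 0, top U: go to s0, push ε → (s0, 1, UUX$)
No transition applies at (s0, 1, UUX$); input not fully consumed.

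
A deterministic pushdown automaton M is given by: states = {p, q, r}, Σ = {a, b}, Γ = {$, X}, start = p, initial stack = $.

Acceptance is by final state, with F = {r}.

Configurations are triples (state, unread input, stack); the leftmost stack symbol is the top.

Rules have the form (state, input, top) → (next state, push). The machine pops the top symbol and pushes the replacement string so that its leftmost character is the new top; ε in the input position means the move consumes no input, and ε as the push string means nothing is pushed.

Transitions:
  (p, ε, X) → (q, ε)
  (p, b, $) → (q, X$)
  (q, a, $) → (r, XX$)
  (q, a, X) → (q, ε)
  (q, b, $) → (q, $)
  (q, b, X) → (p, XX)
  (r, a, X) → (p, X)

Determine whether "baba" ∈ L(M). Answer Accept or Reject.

Accept

(p, baba, $) ⊢ (q, aba, X$) ⊢ (q, ba, $) ⊢ (q, a, $) ⊢ (r, ε, XX$)
All input consumed; state r ∈ F.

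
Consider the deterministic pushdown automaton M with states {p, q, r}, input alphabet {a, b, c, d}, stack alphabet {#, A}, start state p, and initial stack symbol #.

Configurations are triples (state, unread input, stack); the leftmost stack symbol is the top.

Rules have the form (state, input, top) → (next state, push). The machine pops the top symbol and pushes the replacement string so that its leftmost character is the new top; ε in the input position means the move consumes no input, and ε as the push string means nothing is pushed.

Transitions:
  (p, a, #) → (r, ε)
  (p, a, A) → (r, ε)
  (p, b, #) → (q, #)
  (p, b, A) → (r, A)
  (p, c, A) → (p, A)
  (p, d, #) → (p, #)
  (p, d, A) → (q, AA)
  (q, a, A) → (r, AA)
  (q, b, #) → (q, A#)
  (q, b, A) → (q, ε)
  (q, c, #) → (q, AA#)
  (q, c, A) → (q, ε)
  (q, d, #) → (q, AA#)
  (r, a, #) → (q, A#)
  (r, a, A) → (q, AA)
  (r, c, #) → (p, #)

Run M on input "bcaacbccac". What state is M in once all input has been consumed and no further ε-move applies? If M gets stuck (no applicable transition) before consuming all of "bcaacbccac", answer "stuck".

(p, bcaacbccac, #) ⊢ (q, caacbccac, #) ⊢ (q, aacbccac, AA#) ⊢ (r, acbccac, AAA#) ⊢ (q, cbccac, AAAA#) ⊢ (q, bccac, AAA#) ⊢ (q, ccac, AA#) ⊢ (q, cac, A#) ⊢ (q, ac, #)
No transition for (q, a, top #); M blocks with input ac remaining.

stuck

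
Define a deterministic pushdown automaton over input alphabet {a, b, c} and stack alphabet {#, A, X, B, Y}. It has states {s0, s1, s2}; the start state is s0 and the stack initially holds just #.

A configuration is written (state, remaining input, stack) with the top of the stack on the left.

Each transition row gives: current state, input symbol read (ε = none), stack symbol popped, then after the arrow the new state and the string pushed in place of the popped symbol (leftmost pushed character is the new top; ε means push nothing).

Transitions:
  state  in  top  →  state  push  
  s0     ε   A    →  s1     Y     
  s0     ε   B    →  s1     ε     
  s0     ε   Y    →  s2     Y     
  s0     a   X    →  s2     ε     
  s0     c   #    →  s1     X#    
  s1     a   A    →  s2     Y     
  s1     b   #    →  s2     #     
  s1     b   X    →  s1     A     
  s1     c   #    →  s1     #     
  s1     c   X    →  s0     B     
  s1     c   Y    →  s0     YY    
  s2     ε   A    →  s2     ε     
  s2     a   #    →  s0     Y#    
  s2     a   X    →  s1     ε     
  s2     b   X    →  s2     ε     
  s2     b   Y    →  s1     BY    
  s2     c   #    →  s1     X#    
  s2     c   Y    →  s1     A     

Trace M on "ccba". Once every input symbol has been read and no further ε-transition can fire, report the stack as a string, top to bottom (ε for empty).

Y#

(s0, ccba, #)
  read c, top #: go to s1, push X# → (s1, cba, X#)
  read c, top X: go to s0, push B → (s0, ba, B#)
  ε-move, top B: go to s1, push ε → (s1, ba, #)
  read b, top #: go to s2, push # → (s2, a, #)
  read a, top #: go to s0, push Y# → (s0, ε, Y#)
  ε-move, top Y: go to s2, push Y → (s2, ε, Y#)
All input consumed in state s2 with stack Y#.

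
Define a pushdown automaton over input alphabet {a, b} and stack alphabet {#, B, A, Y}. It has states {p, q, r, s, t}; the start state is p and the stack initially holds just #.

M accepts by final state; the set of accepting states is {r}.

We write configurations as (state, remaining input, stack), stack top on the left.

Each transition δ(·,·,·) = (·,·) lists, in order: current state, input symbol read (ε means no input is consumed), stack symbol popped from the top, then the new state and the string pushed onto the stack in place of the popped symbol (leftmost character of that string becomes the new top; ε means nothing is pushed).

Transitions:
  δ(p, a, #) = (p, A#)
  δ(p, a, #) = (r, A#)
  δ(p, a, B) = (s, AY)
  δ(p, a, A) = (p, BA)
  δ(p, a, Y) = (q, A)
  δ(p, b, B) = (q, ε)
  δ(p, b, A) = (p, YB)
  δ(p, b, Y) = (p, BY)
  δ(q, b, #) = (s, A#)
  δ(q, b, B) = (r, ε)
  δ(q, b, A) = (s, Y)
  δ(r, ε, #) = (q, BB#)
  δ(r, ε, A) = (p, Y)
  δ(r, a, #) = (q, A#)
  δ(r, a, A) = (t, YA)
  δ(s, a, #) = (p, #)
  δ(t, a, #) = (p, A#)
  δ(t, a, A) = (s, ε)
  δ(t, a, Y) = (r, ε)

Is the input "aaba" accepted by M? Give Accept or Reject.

No computation consumes all input and reaches a final state.

Reject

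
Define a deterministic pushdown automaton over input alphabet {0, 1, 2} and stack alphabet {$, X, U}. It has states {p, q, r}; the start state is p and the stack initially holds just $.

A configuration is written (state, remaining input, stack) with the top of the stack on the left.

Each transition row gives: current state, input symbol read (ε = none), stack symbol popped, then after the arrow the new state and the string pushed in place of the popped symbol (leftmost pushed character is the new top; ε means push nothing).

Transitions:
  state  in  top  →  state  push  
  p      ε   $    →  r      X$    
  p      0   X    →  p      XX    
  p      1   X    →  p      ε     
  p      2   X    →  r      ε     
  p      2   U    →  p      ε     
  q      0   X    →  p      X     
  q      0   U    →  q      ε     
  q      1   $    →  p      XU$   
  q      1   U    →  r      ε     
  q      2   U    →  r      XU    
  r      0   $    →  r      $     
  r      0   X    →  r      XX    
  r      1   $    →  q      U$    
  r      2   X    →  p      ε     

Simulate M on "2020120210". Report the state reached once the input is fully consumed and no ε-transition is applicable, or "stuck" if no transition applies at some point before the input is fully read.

(p, 2020120210, $) ⊢ (r, 2020120210, X$) ⊢ (p, 020120210, $) ⊢ (r, 020120210, X$) ⊢ (r, 20120210, XX$) ⊢ (p, 0120210, X$) ⊢ (p, 120210, XX$) ⊢ (p, 20210, X$) ⊢ (r, 0210, $) ⊢ (r, 210, $)
No transition for (r, 2, top $); M blocks with input 210 remaining.

stuck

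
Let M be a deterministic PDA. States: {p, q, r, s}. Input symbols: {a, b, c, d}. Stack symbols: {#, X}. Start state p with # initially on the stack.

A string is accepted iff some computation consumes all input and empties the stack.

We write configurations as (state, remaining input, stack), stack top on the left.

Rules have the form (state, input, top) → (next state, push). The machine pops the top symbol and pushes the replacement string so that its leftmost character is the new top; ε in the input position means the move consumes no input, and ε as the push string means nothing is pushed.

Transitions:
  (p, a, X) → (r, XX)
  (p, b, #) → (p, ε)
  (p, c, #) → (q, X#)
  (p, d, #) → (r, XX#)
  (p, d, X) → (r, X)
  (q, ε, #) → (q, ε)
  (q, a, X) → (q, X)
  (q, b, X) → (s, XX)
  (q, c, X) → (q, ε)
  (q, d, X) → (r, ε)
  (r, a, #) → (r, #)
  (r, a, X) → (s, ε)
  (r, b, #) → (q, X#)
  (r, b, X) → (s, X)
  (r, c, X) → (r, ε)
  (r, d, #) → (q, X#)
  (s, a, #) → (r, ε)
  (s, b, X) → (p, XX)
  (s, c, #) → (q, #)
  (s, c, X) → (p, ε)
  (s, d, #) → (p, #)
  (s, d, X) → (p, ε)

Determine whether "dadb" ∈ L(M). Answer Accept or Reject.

Accept

(p, dadb, #)
  read d, top #: go to r, push XX# → (r, adb, XX#)
  read a, top X: go to s, push ε → (s, db, X#)
  read d, top X: go to p, push ε → (p, b, #)
  read b, top #: go to p, push ε → (p, ε, ε)
All input consumed and the stack is empty.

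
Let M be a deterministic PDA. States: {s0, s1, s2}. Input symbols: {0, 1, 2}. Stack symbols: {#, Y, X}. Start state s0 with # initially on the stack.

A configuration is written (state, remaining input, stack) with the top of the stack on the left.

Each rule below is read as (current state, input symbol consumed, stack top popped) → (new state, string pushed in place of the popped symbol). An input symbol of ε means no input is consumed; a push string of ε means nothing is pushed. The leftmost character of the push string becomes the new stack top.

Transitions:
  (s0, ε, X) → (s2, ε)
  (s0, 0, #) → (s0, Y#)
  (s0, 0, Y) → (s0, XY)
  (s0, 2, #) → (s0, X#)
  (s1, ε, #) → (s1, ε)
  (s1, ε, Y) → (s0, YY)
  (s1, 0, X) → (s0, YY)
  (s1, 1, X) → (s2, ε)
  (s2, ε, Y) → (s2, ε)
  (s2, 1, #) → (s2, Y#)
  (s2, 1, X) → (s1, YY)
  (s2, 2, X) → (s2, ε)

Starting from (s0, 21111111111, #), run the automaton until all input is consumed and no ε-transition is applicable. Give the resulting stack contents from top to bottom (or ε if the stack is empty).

(s0, 21111111111, #)
  read 2, top #: go to s0, push X# → (s0, 1111111111, X#)
  ε-move, top X: go to s2, push ε → (s2, 1111111111, #)
  read 1, top #: go to s2, push Y# → (s2, 111111111, Y#)
  ε-move, top Y: go to s2, push ε → (s2, 111111111, #)
  read 1, top #: go to s2, push Y# → (s2, 11111111, Y#)
  ε-move, top Y: go to s2, push ε → (s2, 11111111, #)
  read 1, top #: go to s2, push Y# → (s2, 1111111, Y#)
  ε-move, top Y: go to s2, push ε → (s2, 1111111, #)
  read 1, top #: go to s2, push Y# → (s2, 111111, Y#)
  ε-move, top Y: go to s2, push ε → (s2, 111111, #)
  read 1, top #: go to s2, push Y# → (s2, 11111, Y#)
  ε-move, top Y: go to s2, push ε → (s2, 11111, #)
  read 1, top #: go to s2, push Y# → (s2, 1111, Y#)
  ε-move, top Y: go to s2, push ε → (s2, 1111, #)
  read 1, top #: go to s2, push Y# → (s2, 111, Y#)
  ε-move, top Y: go to s2, push ε → (s2, 111, #)
  read 1, top #: go to s2, push Y# → (s2, 11, Y#)
  ε-move, top Y: go to s2, push ε → (s2, 11, #)
  read 1, top #: go to s2, push Y# → (s2, 1, Y#)
  ε-move, top Y: go to s2, push ε → (s2, 1, #)
  read 1, top #: go to s2, push Y# → (s2, ε, Y#)
  ε-move, top Y: go to s2, push ε → (s2, ε, #)
All input consumed in state s2 with stack #.

#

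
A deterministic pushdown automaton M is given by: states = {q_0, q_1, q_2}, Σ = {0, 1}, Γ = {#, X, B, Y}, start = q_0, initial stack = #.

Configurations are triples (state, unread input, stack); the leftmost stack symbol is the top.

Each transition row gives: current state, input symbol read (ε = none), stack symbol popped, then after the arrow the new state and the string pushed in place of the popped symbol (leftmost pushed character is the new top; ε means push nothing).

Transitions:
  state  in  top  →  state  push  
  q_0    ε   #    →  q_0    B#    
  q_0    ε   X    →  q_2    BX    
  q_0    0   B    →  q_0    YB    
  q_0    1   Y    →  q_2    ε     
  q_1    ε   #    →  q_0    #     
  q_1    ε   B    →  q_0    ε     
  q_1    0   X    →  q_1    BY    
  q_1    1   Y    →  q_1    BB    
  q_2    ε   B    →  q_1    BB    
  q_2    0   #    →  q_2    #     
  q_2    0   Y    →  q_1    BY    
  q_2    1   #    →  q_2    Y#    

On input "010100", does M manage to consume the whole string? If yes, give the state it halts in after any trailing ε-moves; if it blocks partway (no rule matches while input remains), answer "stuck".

(q_0, 010100, #) ⊢ (q_0, 010100, B#) ⊢ (q_0, 10100, YB#) ⊢ (q_2, 0100, B#) ⊢ (q_1, 0100, BB#) ⊢ (q_0, 0100, B#) ⊢ (q_0, 100, YB#) ⊢ (q_2, 00, B#) ⊢ (q_1, 00, BB#) ⊢ (q_0, 00, B#) ⊢ (q_0, 0, YB#)
No transition for (q_0, 0, top Y); M blocks with input 0 remaining.

stuck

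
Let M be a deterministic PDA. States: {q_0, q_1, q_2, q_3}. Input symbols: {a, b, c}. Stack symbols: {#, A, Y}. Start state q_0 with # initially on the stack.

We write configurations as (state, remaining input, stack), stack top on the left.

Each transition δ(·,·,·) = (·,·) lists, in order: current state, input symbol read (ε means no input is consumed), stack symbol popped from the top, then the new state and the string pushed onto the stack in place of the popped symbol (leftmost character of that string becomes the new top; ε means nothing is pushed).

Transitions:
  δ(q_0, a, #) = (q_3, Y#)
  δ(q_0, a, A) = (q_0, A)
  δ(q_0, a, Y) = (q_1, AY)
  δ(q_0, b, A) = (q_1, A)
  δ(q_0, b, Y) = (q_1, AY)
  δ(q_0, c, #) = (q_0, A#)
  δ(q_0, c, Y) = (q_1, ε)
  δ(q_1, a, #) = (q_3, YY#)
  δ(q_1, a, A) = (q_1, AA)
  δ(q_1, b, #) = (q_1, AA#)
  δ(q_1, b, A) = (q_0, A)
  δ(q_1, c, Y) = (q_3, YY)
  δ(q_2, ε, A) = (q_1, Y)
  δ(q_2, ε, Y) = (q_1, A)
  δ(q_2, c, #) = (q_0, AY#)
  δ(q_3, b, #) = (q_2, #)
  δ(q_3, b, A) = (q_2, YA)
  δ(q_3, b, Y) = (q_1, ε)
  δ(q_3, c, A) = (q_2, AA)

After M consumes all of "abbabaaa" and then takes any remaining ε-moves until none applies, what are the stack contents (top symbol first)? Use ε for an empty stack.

(q_0, abbabaaa, #)
  read a, top #: go to q_3, push Y# → (q_3, bbabaaa, Y#)
  read b, top Y: go to q_1, push ε → (q_1, babaaa, #)
  read b, top #: go to q_1, push AA# → (q_1, abaaa, AA#)
  read a, top A: go to q_1, push AA → (q_1, baaa, AAA#)
  read b, top A: go to q_0, push A → (q_0, aaa, AAA#)
  read a, top A: go to q_0, push A → (q_0, aa, AAA#)
  read a, top A: go to q_0, push A → (q_0, a, AAA#)
  read a, top A: go to q_0, push A → (q_0, ε, AAA#)
All input consumed in state q_0 with stack AAA#.

AAA#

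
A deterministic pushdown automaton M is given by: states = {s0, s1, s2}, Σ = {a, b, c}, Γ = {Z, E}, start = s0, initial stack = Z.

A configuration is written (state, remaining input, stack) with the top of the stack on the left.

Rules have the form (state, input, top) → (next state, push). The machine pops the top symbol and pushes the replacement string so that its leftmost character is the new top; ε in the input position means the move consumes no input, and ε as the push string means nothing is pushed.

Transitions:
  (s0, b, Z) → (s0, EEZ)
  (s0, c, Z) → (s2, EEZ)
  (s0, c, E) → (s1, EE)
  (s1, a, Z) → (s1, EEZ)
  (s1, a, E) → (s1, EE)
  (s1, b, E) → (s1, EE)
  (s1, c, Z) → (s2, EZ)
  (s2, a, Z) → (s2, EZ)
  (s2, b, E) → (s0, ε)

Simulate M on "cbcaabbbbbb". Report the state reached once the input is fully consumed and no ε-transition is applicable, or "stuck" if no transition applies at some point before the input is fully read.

s1

(s0, cbcaabbbbbb, Z) ⊢ (s2, bcaabbbbbb, EEZ) ⊢ (s0, caabbbbbb, EZ) ⊢ (s1, aabbbbbb, EEZ) ⊢ (s1, abbbbbb, EEEZ) ⊢ (s1, bbbbbb, EEEEZ) ⊢ (s1, bbbbb, EEEEEZ) ⊢ (s1, bbbb, EEEEEEZ) ⊢ (s1, bbb, EEEEEEEZ) ⊢ (s1, bb, EEEEEEEEZ) ⊢ (s1, b, EEEEEEEEEZ) ⊢ (s1, ε, EEEEEEEEEEZ)
All input consumed; M is in state s1.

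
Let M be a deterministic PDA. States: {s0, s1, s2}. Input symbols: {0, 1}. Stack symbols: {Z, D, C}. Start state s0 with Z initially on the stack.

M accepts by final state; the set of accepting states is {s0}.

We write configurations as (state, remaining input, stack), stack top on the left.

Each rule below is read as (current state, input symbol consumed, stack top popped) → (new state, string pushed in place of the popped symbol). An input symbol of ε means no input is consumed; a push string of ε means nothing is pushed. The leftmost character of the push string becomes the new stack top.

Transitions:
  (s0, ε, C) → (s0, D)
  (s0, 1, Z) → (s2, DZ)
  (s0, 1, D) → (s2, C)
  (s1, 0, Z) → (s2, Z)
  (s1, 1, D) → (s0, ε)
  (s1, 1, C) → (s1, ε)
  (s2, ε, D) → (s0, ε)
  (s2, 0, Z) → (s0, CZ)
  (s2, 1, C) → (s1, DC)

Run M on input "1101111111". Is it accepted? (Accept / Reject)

(s0, 1101111111, Z) ⊢ (s2, 101111111, DZ) ⊢ (s0, 101111111, Z) ⊢ (s2, 01111111, DZ) ⊢ (s0, 01111111, Z)
No transition applies at (s0, 01111111, Z); input not fully consumed.

Reject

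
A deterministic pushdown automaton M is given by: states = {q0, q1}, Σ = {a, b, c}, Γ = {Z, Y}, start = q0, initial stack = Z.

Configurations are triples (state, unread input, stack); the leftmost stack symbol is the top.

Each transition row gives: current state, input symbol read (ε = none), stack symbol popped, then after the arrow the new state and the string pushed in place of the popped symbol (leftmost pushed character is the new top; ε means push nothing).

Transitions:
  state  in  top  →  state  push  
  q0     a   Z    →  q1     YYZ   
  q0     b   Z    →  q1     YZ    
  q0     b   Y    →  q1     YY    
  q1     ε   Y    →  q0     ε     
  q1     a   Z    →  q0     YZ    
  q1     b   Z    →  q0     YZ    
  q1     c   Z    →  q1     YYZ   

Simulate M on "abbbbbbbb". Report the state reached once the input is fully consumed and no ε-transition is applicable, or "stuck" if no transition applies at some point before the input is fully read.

q0

(q0, abbbbbbbb, Z)
  read a, top Z: go to q1, push YYZ → (q1, bbbbbbbb, YYZ)
  ε-move, top Y: go to q0, push ε → (q0, bbbbbbbb, YZ)
  read b, top Y: go to q1, push YY → (q1, bbbbbbb, YYZ)
  ε-move, top Y: go to q0, push ε → (q0, bbbbbbb, YZ)
  read b, top Y: go to q1, push YY → (q1, bbbbbb, YYZ)
  ε-move, top Y: go to q0, push ε → (q0, bbbbbb, YZ)
  read b, top Y: go to q1, push YY → (q1, bbbbb, YYZ)
  ε-move, top Y: go to q0, push ε → (q0, bbbbb, YZ)
  read b, top Y: go to q1, push YY → (q1, bbbb, YYZ)
  ε-move, top Y: go to q0, push ε → (q0, bbbb, YZ)
  read b, top Y: go to q1, push YY → (q1, bbb, YYZ)
  ε-move, top Y: go to q0, push ε → (q0, bbb, YZ)
  read b, top Y: go to q1, push YY → (q1, bb, YYZ)
  ε-move, top Y: go to q0, push ε → (q0, bb, YZ)
  read b, top Y: go to q1, push YY → (q1, b, YYZ)
  ε-move, top Y: go to q0, push ε → (q0, b, YZ)
  read b, top Y: go to q1, push YY → (q1, ε, YYZ)
  ε-move, top Y: go to q0, push ε → (q0, ε, YZ)
All input consumed; M is in state q0.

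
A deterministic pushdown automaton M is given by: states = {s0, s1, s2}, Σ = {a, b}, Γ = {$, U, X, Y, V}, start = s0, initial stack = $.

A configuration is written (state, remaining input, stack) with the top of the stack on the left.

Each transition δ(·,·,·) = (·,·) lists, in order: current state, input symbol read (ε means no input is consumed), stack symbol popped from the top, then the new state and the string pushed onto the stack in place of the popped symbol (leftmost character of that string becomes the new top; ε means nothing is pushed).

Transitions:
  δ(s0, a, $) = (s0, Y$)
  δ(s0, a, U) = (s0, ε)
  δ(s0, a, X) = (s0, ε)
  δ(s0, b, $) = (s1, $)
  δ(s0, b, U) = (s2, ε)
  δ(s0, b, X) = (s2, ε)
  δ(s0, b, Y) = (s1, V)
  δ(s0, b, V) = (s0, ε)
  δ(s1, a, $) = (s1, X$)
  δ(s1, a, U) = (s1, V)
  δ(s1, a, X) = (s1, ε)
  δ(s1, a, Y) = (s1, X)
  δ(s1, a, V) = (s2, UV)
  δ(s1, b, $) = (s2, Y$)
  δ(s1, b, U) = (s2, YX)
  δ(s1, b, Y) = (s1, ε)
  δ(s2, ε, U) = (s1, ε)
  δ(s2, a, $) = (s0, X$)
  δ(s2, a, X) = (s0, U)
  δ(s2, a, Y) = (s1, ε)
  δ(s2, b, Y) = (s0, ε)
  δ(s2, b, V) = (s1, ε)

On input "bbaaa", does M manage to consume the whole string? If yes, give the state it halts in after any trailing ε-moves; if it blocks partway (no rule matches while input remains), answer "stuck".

s1

(s0, bbaaa, $) ⊢ (s1, baaa, $) ⊢ (s2, aaa, Y$) ⊢ (s1, aa, $) ⊢ (s1, a, X$) ⊢ (s1, ε, $)
All input consumed; M is in state s1.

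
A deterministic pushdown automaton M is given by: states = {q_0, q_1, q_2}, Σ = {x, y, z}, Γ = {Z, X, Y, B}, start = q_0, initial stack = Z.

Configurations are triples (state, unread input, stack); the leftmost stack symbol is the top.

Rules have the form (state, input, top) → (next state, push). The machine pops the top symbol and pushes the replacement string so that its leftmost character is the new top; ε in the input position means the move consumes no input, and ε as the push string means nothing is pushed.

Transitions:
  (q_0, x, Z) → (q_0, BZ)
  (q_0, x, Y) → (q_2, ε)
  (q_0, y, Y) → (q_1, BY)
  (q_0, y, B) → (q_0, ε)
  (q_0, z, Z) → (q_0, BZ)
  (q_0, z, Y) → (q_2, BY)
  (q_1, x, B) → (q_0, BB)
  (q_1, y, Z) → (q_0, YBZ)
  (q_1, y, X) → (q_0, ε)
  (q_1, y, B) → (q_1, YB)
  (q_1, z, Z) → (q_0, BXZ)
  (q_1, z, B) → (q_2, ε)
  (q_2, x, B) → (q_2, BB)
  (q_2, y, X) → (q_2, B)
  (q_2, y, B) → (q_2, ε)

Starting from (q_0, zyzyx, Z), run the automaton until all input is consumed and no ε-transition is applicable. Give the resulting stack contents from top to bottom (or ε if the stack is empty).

BZ

(q_0, zyzyx, Z)
  read z, top Z: go to q_0, push BZ → (q_0, yzyx, BZ)
  read y, top B: go to q_0, push ε → (q_0, zyx, Z)
  read z, top Z: go to q_0, push BZ → (q_0, yx, BZ)
  read y, top B: go to q_0, push ε → (q_0, x, Z)
  read x, top Z: go to q_0, push BZ → (q_0, ε, BZ)
All input consumed in state q_0 with stack BZ.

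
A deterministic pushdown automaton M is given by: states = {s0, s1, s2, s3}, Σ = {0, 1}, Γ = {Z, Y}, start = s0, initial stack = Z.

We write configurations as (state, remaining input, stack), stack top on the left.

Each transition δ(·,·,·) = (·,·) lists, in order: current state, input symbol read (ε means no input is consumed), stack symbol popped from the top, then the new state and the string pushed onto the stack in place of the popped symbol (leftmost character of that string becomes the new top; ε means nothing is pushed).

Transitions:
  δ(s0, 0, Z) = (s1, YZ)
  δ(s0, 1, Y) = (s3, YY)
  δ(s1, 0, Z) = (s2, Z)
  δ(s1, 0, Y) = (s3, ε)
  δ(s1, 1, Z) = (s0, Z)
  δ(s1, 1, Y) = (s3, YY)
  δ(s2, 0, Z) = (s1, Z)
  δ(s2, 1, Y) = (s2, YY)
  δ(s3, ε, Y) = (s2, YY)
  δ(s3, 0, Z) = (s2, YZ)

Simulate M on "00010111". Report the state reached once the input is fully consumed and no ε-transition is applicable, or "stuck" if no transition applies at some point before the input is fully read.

(s0, 00010111, Z) ⊢ (s1, 0010111, YZ) ⊢ (s3, 010111, Z) ⊢ (s2, 10111, YZ) ⊢ (s2, 0111, YYZ)
No transition for (s2, 0, top Y); M blocks with input 0111 remaining.

stuck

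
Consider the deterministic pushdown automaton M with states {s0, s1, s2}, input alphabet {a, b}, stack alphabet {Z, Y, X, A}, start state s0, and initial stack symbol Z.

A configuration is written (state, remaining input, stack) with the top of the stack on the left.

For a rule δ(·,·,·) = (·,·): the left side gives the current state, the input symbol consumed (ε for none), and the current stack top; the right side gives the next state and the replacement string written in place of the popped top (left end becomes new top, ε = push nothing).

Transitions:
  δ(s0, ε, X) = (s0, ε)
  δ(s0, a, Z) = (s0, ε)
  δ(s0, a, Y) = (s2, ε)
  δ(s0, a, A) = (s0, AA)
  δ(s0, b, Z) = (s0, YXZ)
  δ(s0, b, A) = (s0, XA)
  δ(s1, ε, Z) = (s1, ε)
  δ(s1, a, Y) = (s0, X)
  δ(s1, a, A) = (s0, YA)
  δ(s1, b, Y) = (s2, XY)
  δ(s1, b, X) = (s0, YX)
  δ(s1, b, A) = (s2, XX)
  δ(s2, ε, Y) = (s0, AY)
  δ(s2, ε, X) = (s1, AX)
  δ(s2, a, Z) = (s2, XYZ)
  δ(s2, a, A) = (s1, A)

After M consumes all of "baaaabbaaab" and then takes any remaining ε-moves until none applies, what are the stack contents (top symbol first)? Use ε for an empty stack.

AXXXXXXXZ

(s0, baaaabbaaab, Z)
  read b, top Z: go to s0, push YXZ → (s0, aaaabbaaab, YXZ)
  read a, top Y: go to s2, push ε → (s2, aaabbaaab, XZ)
  ε-move, top X: go to s1, push AX → (s1, aaabbaaab, AXZ)
  read a, top A: go to s0, push YA → (s0, aabbaaab, YAXZ)
  read a, top Y: go to s2, push ε → (s2, abbaaab, AXZ)
  read a, top A: go to s1, push A → (s1, bbaaab, AXZ)
  read b, top A: go to s2, push XX → (s2, baaab, XXXZ)
  ε-move, top X: go to s1, push AX → (s1, baaab, AXXXZ)
  read b, top A: go to s2, push XX → (s2, aaab, XXXXXZ)
  ε-move, top X: go to s1, push AX → (s1, aaab, AXXXXXZ)
  read a, top A: go to s0, push YA → (s0, aab, YAXXXXXZ)
  read a, top Y: go to s2, push ε → (s2, ab, AXXXXXZ)
  read a, top A: go to s1, push A → (s1, b, AXXXXXZ)
  read b, top A: go to s2, push XX → (s2, ε, XXXXXXXZ)
  ε-move, top X: go to s1, push AX → (s1, ε, AXXXXXXXZ)
All input consumed in state s1 with stack AXXXXXXXZ.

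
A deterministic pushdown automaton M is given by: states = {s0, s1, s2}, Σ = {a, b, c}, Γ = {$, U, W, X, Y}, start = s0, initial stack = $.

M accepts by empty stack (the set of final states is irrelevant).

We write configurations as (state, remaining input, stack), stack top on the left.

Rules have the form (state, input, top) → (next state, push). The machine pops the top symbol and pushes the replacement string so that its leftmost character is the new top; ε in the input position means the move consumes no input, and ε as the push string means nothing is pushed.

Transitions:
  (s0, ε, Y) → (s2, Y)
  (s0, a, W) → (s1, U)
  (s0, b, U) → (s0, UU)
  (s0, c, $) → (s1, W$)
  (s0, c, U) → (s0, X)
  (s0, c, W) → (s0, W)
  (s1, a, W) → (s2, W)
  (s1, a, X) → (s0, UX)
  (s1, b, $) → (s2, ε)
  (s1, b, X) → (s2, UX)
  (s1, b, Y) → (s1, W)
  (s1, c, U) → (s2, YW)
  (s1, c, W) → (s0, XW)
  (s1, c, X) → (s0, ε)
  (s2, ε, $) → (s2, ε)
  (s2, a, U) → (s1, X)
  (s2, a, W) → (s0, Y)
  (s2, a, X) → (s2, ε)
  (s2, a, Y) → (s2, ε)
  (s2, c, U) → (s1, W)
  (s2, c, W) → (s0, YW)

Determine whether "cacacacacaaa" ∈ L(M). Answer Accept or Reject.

(s0, cacacacacaaa, $) ⊢ (s1, acacacacaaa, W$) ⊢ (s2, cacacacaaa, W$) ⊢ (s0, acacacaaa, YW$) ⊢ (s2, acacacaaa, YW$) ⊢ (s2, cacacaaa, W$) ⊢ (s0, acacaaa, YW$) ⊢ (s2, acacaaa, YW$) ⊢ (s2, cacaaa, W$) ⊢ (s0, acaaa, YW$) ⊢ (s2, acaaa, YW$) ⊢ (s2, caaa, W$) ⊢ (s0, aaa, YW$) ⊢ (s2, aaa, YW$) ⊢ (s2, aa, W$) ⊢ (s0, a, Y$) ⊢ (s2, a, Y$) ⊢ (s2, ε, $) ⊢ (s2, ε, ε)
All input consumed and the stack is empty.

Accept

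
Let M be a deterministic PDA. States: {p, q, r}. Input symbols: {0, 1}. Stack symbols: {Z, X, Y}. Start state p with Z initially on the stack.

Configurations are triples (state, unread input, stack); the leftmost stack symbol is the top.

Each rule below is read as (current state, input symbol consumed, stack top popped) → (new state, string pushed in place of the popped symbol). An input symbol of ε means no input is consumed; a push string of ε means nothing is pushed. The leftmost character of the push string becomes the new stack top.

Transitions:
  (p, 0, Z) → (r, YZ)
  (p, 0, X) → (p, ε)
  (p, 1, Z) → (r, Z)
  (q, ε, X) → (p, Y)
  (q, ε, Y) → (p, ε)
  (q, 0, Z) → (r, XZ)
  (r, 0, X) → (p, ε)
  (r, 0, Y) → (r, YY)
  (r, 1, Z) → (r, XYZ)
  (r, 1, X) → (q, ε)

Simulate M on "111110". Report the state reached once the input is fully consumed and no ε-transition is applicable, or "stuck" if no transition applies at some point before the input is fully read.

(p, 111110, Z)
  read 1, top Z: go to r, push Z → (r, 11110, Z)
  read 1, top Z: go to r, push XYZ → (r, 1110, XYZ)
  read 1, top X: go to q, push ε → (q, 110, YZ)
  ε-move, top Y: go to p, push ε → (p, 110, Z)
  read 1, top Z: go to r, push Z → (r, 10, Z)
  read 1, top Z: go to r, push XYZ → (r, 0, XYZ)
  read 0, top X: go to p, push ε → (p, ε, YZ)
All input consumed; M is in state p.

p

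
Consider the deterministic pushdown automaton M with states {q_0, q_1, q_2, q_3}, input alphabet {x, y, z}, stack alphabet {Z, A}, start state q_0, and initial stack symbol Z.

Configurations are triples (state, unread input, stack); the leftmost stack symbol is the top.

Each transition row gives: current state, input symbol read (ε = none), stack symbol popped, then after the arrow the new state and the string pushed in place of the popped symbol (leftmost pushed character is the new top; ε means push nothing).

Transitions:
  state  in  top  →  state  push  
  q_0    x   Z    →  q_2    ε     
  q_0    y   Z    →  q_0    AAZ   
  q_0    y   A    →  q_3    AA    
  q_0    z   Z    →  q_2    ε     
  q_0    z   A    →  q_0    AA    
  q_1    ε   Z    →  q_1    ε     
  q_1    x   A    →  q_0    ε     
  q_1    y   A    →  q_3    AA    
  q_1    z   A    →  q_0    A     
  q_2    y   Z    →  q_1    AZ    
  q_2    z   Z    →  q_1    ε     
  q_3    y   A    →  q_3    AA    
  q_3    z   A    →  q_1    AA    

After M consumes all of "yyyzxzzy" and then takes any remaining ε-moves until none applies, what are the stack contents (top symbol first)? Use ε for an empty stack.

(q_0, yyyzxzzy, Z)
  read y, top Z: go to q_0, push AAZ → (q_0, yyzxzzy, AAZ)
  read y, top A: go to q_3, push AA → (q_3, yzxzzy, AAAZ)
  read y, top A: go to q_3, push AA → (q_3, zxzzy, AAAAZ)
  read z, top A: go to q_1, push AA → (q_1, xzzy, AAAAAZ)
  read x, top A: go to q_0, push ε → (q_0, zzy, AAAAZ)
  read z, top A: go to q_0, push AA → (q_0, zy, AAAAAZ)
  read z, top A: go to q_0, push AA → (q_0, y, AAAAAAZ)
  read y, top A: go to q_3, push AA → (q_3, ε, AAAAAAAZ)
All input consumed in state q_3 with stack AAAAAAAZ.

AAAAAAAZ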